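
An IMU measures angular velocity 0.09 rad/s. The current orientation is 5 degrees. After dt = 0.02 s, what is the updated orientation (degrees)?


delta_theta = w * dt = 0.09 * 0.02 = 0.0018 rad
= 0.1031 deg
theta_new = 5 + 0.1031 = 5.1031 deg


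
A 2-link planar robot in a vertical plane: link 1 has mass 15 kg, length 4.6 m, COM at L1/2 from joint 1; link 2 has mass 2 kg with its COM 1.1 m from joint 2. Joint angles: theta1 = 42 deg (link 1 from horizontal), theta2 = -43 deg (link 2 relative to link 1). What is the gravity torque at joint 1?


Horizontal distance from joint 1 to link-1 COM:
  x_c1 = (L1/2)*cos(t1) = 2.3 * 0.7431 = 1.7092 m
Horizontal distance from joint 1 to link-2 COM:
  x_c2 = L1*cos(t1) + Lc2*cos(t1+t2)
       = 4.6*0.7431 + 1.1*0.9998 = 4.5183 m
tau1 = m1*g*x_c1 + m2*g*x_c2
     = 15*9.81*1.7092 + 2*9.81*4.5183
     = 251.5137 + 88.649
     = 340.1627 Nm


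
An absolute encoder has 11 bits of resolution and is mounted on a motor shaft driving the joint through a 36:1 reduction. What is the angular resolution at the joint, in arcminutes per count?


counts = 2^11 = 2048
effective counts at joint = 2048 * 36 = 73728
resolution = 360*60 / 73728
= 0.293 arcmin/count


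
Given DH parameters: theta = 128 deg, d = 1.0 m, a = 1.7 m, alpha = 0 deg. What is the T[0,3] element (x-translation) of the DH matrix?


T[0,3] = a * cos(theta)
= 1.7 * cos(128 deg)
= 1.7 * -0.6157
= -1.0466


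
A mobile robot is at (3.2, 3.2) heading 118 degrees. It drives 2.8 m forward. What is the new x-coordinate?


x_new = x0 + d*cos(theta)
= 3.2 + 2.8*cos(118)
= 3.2 + -1.3145
= 1.8855


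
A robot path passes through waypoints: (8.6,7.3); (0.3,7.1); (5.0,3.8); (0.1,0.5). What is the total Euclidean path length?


Segment lengths:
  seg1 = sqrt((-8.3)^2 + (-0.2)^2) = 8.3024
  seg2 = sqrt((4.7)^2 + (-3.3)^2) = 5.7428
  seg3 = sqrt((-4.9)^2 + (-3.3)^2) = 5.9076
Total = 19.9529


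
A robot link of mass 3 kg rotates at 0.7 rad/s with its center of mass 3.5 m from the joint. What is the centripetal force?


F = m * omega^2 * r
= 3 * 0.7^2 * 3.5
= 3 * 0.49 * 3.5
= 5.145 N


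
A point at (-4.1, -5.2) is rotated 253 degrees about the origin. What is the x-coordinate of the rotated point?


x' = x*cos(theta) - y*sin(theta)
cos(253 deg) = -0.2924, sin(253 deg) = -0.9563
x' = -4.1 * -0.2924 - -5.2 * -0.9563
= 1.1987 - 4.9728
= -3.7741


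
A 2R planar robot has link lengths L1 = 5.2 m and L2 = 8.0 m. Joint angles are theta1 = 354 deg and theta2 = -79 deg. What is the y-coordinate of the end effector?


Convert angles to radians: theta1 = 6.1785, theta2 = -1.3788
y = L1*sin(theta1) + L2*sin(theta1+theta2)
y = -0.5435 + -7.9696
y = -8.5131


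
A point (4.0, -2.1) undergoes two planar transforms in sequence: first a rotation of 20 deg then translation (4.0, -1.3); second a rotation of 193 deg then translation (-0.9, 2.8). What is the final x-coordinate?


After transform 1:
x1 = cos(20)*4.0 - sin(20)*-2.1 + 4.0 = 8.477
y1 = sin(20)*4.0 + cos(20)*-2.1 + -1.3 = -1.9053
After transform 2:
x2 = cos(193)*8.477 - sin(193)*-1.9053 + -0.9
= -9.5883


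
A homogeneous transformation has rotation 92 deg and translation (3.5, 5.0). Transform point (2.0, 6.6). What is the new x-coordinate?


x' = cos(theta)*px - sin(theta)*py + tx
= -0.0349*2.0 - 0.9994*6.6 + 3.5
= -3.1658


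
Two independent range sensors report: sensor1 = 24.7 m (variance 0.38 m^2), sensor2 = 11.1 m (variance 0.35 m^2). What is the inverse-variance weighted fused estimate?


w1 = (1/var1) / (1/var1 + 1/var2)
   = 2.6316 / (2.6316 + 2.8571) = 0.4795
w2 = 1 - w1 = 0.5205
fused = w1*s1 + w2*s2 = 11.8425 + 5.7781
= 17.6205 m


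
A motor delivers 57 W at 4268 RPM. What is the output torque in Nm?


omega = 4268 * 2*pi/60 = 446.9439 rad/s
tau = P / omega = 57 / 446.9439
= 0.1275 Nm


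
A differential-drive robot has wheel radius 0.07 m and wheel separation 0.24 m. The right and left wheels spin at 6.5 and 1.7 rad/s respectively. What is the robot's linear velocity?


vR = r*wR = 0.07*6.5 = 0.455 m/s
vL = r*wL = 0.07*1.7 = 0.119 m/s
v = (vR+vL)/2 = 0.287 m/s
omega = (vR-vL)/L = 1.4 rad/s
linear velocity = 0.287 m/s


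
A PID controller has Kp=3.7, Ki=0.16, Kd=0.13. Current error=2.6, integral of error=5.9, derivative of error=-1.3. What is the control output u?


u = Kp*e + Ki*int(e) + Kd*de/dt
= 3.7*2.6 + 0.16*5.9 + 0.13*(-1.3)
= 9.62 + 0.944 + -0.169
= 10.395


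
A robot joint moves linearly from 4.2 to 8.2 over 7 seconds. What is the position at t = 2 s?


s = t/T = 2/7 = 0.2857
p(t) = p0 + (pf-p0)*s
= 4.2 + (8.2 - 4.2) * 0.2857
= 5.3429


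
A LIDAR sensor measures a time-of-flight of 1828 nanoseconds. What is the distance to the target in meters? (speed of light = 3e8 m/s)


tof = 1828 ns = 1.828e-06 s
dist = c * tof / 2
= 3e8 * 1.828e-06 / 2
= 274.2 m


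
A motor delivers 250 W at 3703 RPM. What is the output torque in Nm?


omega = 3703 * 2*pi/60 = 387.7773 rad/s
tau = P / omega = 250 / 387.7773
= 0.6447 Nm


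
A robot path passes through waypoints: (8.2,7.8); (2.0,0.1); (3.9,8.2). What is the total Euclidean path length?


Segment lengths:
  seg1 = sqrt((-6.2)^2 + (-7.7)^2) = 9.8858
  seg2 = sqrt((1.9)^2 + (8.1)^2) = 8.3199
Total = 18.2057


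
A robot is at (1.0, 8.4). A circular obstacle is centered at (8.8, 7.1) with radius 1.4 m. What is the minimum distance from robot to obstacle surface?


center_dist = sqrt((1.0-8.8)^2 + (8.4-7.1)^2)
= sqrt(60.84 + 1.69)
= 7.9076
min_dist = center_dist - radius = 7.9076 - 1.4 = 6.5076 m


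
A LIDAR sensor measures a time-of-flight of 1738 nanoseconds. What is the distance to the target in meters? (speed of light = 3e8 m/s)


tof = 1738 ns = 1.738e-06 s
dist = c * tof / 2
= 3e8 * 1.738e-06 / 2
= 260.7 m


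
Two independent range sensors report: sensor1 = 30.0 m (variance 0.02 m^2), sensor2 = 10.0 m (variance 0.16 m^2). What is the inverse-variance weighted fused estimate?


w1 = (1/var1) / (1/var1 + 1/var2)
   = 50.0 / (50.0 + 6.25) = 0.8889
w2 = 1 - w1 = 0.1111
fused = w1*s1 + w2*s2 = 26.6667 + 1.1111
= 27.7778 m


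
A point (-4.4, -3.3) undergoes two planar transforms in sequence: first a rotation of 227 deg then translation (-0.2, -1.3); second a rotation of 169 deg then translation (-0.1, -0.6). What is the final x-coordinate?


After transform 1:
x1 = cos(227)*-4.4 - sin(227)*-3.3 + -0.2 = 0.3873
y1 = sin(227)*-4.4 + cos(227)*-3.3 + -1.3 = 4.1686
After transform 2:
x2 = cos(169)*0.3873 - sin(169)*4.1686 + -0.1
= -1.2756


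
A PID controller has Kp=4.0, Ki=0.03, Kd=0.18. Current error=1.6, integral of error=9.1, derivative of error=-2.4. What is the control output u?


u = Kp*e + Ki*int(e) + Kd*de/dt
= 4.0*1.6 + 0.03*9.1 + 0.18*(-2.4)
= 6.4 + 0.273 + -0.432
= 6.241


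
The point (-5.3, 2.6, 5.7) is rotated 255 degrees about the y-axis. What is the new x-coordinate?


Rotation about y-axis: x' = x*cos(theta) + z*sin(theta)
= -5.3 * -0.2588 + 5.7 * -0.9659
= -4.134


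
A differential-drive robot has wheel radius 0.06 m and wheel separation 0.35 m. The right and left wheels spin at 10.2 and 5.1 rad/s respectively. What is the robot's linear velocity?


vR = r*wR = 0.06*10.2 = 0.612 m/s
vL = r*wL = 0.06*5.1 = 0.306 m/s
v = (vR+vL)/2 = 0.459 m/s
omega = (vR-vL)/L = 0.8743 rad/s
linear velocity = 0.459 m/s


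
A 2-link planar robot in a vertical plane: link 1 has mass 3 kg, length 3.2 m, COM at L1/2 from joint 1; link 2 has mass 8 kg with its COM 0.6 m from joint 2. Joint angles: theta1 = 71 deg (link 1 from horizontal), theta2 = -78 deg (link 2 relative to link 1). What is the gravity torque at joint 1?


Horizontal distance from joint 1 to link-1 COM:
  x_c1 = (L1/2)*cos(t1) = 1.6 * 0.3256 = 0.5209 m
Horizontal distance from joint 1 to link-2 COM:
  x_c2 = L1*cos(t1) + Lc2*cos(t1+t2)
       = 3.2*0.3256 + 0.6*0.9925 = 1.6373 m
tau1 = m1*g*x_c1 + m2*g*x_c2
     = 3*9.81*0.5209 + 8*9.81*1.6373
     = 15.3304 + 128.4989
     = 143.8293 Nm


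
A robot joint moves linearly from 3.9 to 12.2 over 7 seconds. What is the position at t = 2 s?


s = t/T = 2/7 = 0.2857
p(t) = p0 + (pf-p0)*s
= 3.9 + (12.2 - 3.9) * 0.2857
= 6.2714


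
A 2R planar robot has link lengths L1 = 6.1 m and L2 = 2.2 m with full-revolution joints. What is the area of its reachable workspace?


r_max = L1 + L2 = 8.3 m
r_min = |L1 - L2| = 3.9 m
Area = pi*(r_max^2 - r_min^2)
= pi*(68.89 - 15.21)
= pi * 53.68
= 168.6407 m^2


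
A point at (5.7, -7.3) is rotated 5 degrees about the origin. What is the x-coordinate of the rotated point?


x' = x*cos(theta) - y*sin(theta)
cos(5 deg) = 0.9962, sin(5 deg) = 0.0872
x' = 5.7 * 0.9962 - -7.3 * 0.0872
= 5.6783 - -0.6362
= 6.3145


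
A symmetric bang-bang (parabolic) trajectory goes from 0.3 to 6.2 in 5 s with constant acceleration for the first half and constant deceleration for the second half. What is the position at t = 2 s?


Symmetric rest-to-rest: each phase covers (pf-p0)/2 in time T/2. 0.5*a*(T/2)^2 = (pf-p0)/2 => a = 4*(pf-p0)/T^2
a = 4*(6.2-0.3)/5^2 = 0.944
t = 2 is in the acceleration phase (t <= T/2).
p = p0 + 0.5*a*t^2 = 0.3 + 0.5*0.944*2^2
= 2.188


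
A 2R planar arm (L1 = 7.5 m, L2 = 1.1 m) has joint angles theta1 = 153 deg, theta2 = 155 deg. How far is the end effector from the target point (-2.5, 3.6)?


End effector via forward kinematics:
x = L1*cos(t1) + L2*cos(t1+t2) = -6.0053
y = L1*sin(t1) + L2*sin(t1+t2) = 2.5381
Distance to target:
d = sqrt((-2.5 - -6.0053)^2 + (3.6 - 2.5381)^2)
= sqrt(12.2873 + 1.1276)
= 3.6626 m


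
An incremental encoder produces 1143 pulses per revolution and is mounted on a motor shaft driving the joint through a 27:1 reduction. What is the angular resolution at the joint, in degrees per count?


counts per rev = 1143
effective counts at joint = 1143 * 27 = 30861
resolution = 360 / 30861
= 0.0117 deg/count


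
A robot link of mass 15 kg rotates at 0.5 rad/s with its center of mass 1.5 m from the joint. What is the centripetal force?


F = m * omega^2 * r
= 15 * 0.5^2 * 1.5
= 15 * 0.25 * 1.5
= 5.625 N


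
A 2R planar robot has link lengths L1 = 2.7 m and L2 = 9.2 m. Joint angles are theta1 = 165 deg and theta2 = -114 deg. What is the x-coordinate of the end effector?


Convert angles to radians: theta1 = 2.8798, theta2 = -1.9897
x = L1*cos(theta1) + L2*cos(theta1+theta2)
x = -2.608 + 5.7897
x = 3.1817


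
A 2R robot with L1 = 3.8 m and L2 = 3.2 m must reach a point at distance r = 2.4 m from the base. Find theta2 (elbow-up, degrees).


cos(theta2) = (r^2 - L1^2 - L2^2) / (2*L1*L2)
cos(theta2) = (5.76 - 14.44 - 10.24) / 24.32
cos(theta2) = -0.777961
theta2 = 141.0742 degrees


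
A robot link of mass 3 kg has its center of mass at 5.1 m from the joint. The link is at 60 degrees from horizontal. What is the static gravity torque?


tau = m*g*L*cos(angle)
= 3 * 9.81 * 5.1 * cos(60 deg)
= 3 * 9.81 * 5.1 * 0.5
= 75.0465 Nm


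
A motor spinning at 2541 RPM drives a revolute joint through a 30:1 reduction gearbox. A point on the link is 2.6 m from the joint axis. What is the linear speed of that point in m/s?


omega_motor = 2541 * 2*pi/60 = 266.0929 rad/s
omega_joint = omega_motor / 30 = 8.8698 rad/s
v = omega_joint * r = 8.8698 * 2.6
= 23.0614 m/s


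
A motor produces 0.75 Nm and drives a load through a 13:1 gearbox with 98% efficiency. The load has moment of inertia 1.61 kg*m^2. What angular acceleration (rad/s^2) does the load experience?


tau_out = tau_motor * N * eta
= 0.75 * 13 * 0.98 = 9.555 Nm
alpha = tau_out / I = 9.555 / 1.61
= 5.9348 rad/s^2


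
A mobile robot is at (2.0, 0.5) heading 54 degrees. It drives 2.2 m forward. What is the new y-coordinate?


y_new = y0 + d*sin(theta)
= 0.5 + 2.2*sin(54)
= 0.5 + 1.7798
= 2.2798


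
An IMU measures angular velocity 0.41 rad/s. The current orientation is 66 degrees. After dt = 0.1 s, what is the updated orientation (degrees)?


delta_theta = w * dt = 0.41 * 0.1 = 0.041 rad
= 2.3491 deg
theta_new = 66 + 2.3491 = 68.3491 deg


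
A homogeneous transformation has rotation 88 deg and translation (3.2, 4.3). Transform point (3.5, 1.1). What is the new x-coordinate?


x' = cos(theta)*px - sin(theta)*py + tx
= 0.0349*3.5 - 0.9994*1.1 + 3.2
= 2.2228


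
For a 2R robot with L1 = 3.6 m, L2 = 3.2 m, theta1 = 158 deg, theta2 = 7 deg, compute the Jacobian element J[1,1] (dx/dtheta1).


J[1,1] = -L1*sin(t1) - L2*sin(t1+t2)
= -3.6*sin(158) - 3.2*sin(165)
= -2.1768


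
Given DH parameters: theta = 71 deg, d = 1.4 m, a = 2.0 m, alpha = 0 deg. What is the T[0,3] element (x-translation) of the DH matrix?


T[0,3] = a * cos(theta)
= 2.0 * cos(71 deg)
= 2.0 * 0.3256
= 0.6511


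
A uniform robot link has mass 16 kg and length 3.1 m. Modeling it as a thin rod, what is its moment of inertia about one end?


I = (1/3) * m * L^2
= (1/3) * 16 * 3.1^2
= 0.333333 * 16 * 9.61
= 51.2533 kg*m^2


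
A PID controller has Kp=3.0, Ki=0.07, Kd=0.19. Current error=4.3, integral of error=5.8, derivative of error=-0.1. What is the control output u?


u = Kp*e + Ki*int(e) + Kd*de/dt
= 3.0*4.3 + 0.07*5.8 + 0.19*(-0.1)
= 12.9 + 0.406 + -0.019
= 13.287


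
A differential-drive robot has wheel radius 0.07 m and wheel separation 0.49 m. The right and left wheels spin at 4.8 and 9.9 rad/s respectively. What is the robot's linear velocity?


vR = r*wR = 0.07*4.8 = 0.336 m/s
vL = r*wL = 0.07*9.9 = 0.693 m/s
v = (vR+vL)/2 = 0.5145 m/s
omega = (vR-vL)/L = -0.7286 rad/s
linear velocity = 0.5145 m/s


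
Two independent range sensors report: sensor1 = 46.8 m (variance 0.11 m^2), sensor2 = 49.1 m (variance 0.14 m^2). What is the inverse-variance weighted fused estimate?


w1 = (1/var1) / (1/var1 + 1/var2)
   = 9.0909 / (9.0909 + 7.1429) = 0.56
w2 = 1 - w1 = 0.44
fused = w1*s1 + w2*s2 = 26.208 + 21.604
= 47.812 m


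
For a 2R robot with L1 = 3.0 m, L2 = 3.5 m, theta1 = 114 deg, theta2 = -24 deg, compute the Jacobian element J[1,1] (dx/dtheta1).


J[1,1] = -L1*sin(t1) - L2*sin(t1+t2)
= -3.0*sin(114) - 3.5*sin(90)
= -6.2406


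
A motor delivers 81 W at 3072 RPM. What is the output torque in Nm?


omega = 3072 * 2*pi/60 = 321.6991 rad/s
tau = P / omega = 81 / 321.6991
= 0.2518 Nm


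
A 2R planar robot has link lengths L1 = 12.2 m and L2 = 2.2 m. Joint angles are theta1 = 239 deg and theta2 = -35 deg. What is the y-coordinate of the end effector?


Convert angles to radians: theta1 = 4.1713, theta2 = -0.6109
y = L1*sin(theta1) + L2*sin(theta1+theta2)
y = -10.4574 + -0.8948
y = -11.3523


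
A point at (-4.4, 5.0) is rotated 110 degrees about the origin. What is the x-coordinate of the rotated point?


x' = x*cos(theta) - y*sin(theta)
cos(110 deg) = -0.342, sin(110 deg) = 0.9397
x' = -4.4 * -0.342 - 5.0 * 0.9397
= 1.5049 - 4.6985
= -3.1936


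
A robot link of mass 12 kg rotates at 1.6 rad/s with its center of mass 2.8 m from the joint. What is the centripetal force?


F = m * omega^2 * r
= 12 * 1.6^2 * 2.8
= 12 * 2.56 * 2.8
= 86.016 N


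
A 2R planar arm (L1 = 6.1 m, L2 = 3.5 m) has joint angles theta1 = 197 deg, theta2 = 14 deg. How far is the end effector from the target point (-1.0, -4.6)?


End effector via forward kinematics:
x = L1*cos(t1) + L2*cos(t1+t2) = -8.8335
y = L1*sin(t1) + L2*sin(t1+t2) = -3.5861
Distance to target:
d = sqrt((-1.0 - -8.8335)^2 + (-4.6 - -3.5861)^2)
= sqrt(61.3644 + 1.028)
= 7.8989 m


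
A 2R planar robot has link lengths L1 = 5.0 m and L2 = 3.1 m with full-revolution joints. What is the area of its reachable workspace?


r_max = L1 + L2 = 8.1 m
r_min = |L1 - L2| = 1.9 m
Area = pi*(r_max^2 - r_min^2)
= pi*(65.61 - 3.61)
= pi * 62.0
= 194.7787 m^2


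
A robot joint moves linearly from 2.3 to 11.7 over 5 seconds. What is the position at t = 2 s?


s = t/T = 2/5 = 0.4
p(t) = p0 + (pf-p0)*s
= 2.3 + (11.7 - 2.3) * 0.4
= 6.06


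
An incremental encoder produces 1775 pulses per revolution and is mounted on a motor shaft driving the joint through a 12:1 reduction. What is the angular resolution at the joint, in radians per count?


counts per rev = 1775
effective counts at joint = 1775 * 12 = 21300
resolution = 2*pi / 21300
= 2.9499e-04 rad/count


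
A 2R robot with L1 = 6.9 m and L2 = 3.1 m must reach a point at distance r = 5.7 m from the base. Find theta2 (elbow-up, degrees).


cos(theta2) = (r^2 - L1^2 - L2^2) / (2*L1*L2)
cos(theta2) = (32.49 - 47.61 - 9.61) / 42.78
cos(theta2) = -0.578074
theta2 = 125.3152 degrees


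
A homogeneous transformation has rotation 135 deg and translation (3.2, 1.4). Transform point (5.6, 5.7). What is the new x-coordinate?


x' = cos(theta)*px - sin(theta)*py + tx
= -0.7071*5.6 - 0.7071*5.7 + 3.2
= -4.7903


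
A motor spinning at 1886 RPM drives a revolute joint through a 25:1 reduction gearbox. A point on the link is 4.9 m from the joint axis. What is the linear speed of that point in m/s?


omega_motor = 1886 * 2*pi/60 = 197.5015 rad/s
omega_joint = omega_motor / 25 = 7.9001 rad/s
v = omega_joint * r = 7.9001 * 4.9
= 38.7103 m/s


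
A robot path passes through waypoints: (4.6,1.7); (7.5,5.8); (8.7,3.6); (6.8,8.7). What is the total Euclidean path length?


Segment lengths:
  seg1 = sqrt((2.9)^2 + (4.1)^2) = 5.022
  seg2 = sqrt((1.2)^2 + (-2.2)^2) = 2.506
  seg3 = sqrt((-1.9)^2 + (5.1)^2) = 5.4424
Total = 12.9704


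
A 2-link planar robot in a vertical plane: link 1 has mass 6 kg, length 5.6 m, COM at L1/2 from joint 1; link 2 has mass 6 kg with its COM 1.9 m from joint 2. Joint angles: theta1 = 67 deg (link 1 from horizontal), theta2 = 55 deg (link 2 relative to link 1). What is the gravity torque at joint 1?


Horizontal distance from joint 1 to link-1 COM:
  x_c1 = (L1/2)*cos(t1) = 2.8 * 0.3907 = 1.094 m
Horizontal distance from joint 1 to link-2 COM:
  x_c2 = L1*cos(t1) + Lc2*cos(t1+t2)
       = 5.6*0.3907 + 1.9*-0.5299 = 1.1812 m
tau1 = m1*g*x_c1 + m2*g*x_c2
     = 6*9.81*1.094 + 6*9.81*1.1812
     = 64.3956 + 69.5282
     = 133.9239 Nm


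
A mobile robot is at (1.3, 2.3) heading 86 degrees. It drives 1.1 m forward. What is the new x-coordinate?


x_new = x0 + d*cos(theta)
= 1.3 + 1.1*cos(86)
= 1.3 + 0.0767
= 1.3767


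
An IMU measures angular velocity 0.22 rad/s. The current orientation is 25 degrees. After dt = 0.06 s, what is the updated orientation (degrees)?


delta_theta = w * dt = 0.22 * 0.06 = 0.0132 rad
= 0.7563 deg
theta_new = 25 + 0.7563 = 25.7563 deg


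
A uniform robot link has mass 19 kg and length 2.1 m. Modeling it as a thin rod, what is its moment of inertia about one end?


I = (1/3) * m * L^2
= (1/3) * 19 * 2.1^2
= 0.333333 * 19 * 4.41
= 27.93 kg*m^2


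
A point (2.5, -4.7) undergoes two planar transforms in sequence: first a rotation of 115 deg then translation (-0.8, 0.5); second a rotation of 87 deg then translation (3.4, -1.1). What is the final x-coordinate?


After transform 1:
x1 = cos(115)*2.5 - sin(115)*-4.7 + -0.8 = 2.4031
y1 = sin(115)*2.5 + cos(115)*-4.7 + 0.5 = 4.7521
After transform 2:
x2 = cos(87)*2.4031 - sin(87)*4.7521 + 3.4
= -1.2198


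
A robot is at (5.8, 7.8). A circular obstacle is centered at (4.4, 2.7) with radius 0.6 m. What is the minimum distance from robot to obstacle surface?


center_dist = sqrt((5.8-4.4)^2 + (7.8-2.7)^2)
= sqrt(1.96 + 26.01)
= 5.2887
min_dist = center_dist - radius = 5.2887 - 0.6 = 4.6887 m


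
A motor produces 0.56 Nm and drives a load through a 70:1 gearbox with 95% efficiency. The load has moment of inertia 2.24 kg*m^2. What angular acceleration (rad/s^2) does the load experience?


tau_out = tau_motor * N * eta
= 0.56 * 70 * 0.95 = 37.24 Nm
alpha = tau_out / I = 37.24 / 2.24
= 16.625 rad/s^2


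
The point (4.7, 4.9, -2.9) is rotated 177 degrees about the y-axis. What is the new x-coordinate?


Rotation about y-axis: x' = x*cos(theta) + z*sin(theta)
= 4.7 * -0.9986 + -2.9 * 0.0523
= -4.8453


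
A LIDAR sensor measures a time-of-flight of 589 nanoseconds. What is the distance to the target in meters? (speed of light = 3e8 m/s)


tof = 589 ns = 5.89e-07 s
dist = c * tof / 2
= 3e8 * 5.89e-07 / 2
= 88.35 m


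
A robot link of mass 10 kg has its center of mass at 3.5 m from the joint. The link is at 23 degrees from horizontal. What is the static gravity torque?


tau = m*g*L*cos(angle)
= 10 * 9.81 * 3.5 * cos(23 deg)
= 10 * 9.81 * 3.5 * 0.9205
= 316.0553 Nm


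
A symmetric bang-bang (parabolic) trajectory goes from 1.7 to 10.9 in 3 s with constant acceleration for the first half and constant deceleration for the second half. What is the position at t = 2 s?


Symmetric rest-to-rest: each phase covers (pf-p0)/2 in time T/2. 0.5*a*(T/2)^2 = (pf-p0)/2 => a = 4*(pf-p0)/T^2
a = 4*(10.9-1.7)/3^2 = 4.0889
t = 2 is in the deceleration phase (t > T/2).
p = pf - 0.5*a*(T-t)^2 = 10.9 - 0.5*4.0889*1^2
= 8.8556


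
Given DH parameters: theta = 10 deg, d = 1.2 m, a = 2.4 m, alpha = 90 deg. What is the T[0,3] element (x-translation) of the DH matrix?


T[0,3] = a * cos(theta)
= 2.4 * cos(10 deg)
= 2.4 * 0.9848
= 2.3635


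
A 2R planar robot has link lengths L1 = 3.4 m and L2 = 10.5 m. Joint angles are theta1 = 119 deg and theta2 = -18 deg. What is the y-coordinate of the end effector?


Convert angles to radians: theta1 = 2.0769, theta2 = -0.3142
y = L1*sin(theta1) + L2*sin(theta1+theta2)
y = 2.9737 + 10.3071
y = 13.2808


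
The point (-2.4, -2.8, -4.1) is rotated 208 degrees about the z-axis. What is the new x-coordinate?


Rotation about z-axis: x' = x*cos(theta) - y*sin(theta)
= -2.4 * -0.8829 - -2.8 * -0.4695
= 0.8046


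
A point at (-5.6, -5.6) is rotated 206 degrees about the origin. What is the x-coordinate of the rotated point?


x' = x*cos(theta) - y*sin(theta)
cos(206 deg) = -0.8988, sin(206 deg) = -0.4384
x' = -5.6 * -0.8988 - -5.6 * -0.4384
= 5.0332 - 2.4549
= 2.5784


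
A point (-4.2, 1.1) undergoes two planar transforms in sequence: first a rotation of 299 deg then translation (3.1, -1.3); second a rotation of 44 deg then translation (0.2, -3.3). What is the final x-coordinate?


After transform 1:
x1 = cos(299)*-4.2 - sin(299)*1.1 + 3.1 = 2.0259
y1 = sin(299)*-4.2 + cos(299)*1.1 + -1.3 = 2.9067
After transform 2:
x2 = cos(44)*2.0259 - sin(44)*2.9067 + 0.2
= -0.3619


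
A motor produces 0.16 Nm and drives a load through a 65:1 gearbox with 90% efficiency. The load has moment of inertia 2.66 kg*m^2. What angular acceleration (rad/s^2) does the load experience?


tau_out = tau_motor * N * eta
= 0.16 * 65 * 0.9 = 9.36 Nm
alpha = tau_out / I = 9.36 / 2.66
= 3.5188 rad/s^2


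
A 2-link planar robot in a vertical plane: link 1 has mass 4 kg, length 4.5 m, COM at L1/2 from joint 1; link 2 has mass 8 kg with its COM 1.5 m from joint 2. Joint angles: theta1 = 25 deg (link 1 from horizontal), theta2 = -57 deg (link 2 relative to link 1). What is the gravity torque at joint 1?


Horizontal distance from joint 1 to link-1 COM:
  x_c1 = (L1/2)*cos(t1) = 2.25 * 0.9063 = 2.0392 m
Horizontal distance from joint 1 to link-2 COM:
  x_c2 = L1*cos(t1) + Lc2*cos(t1+t2)
       = 4.5*0.9063 + 1.5*0.848 = 5.3505 m
tau1 = m1*g*x_c1 + m2*g*x_c2
     = 4*9.81*2.0392 + 8*9.81*5.3505
     = 80.0179 + 419.9039
     = 499.9218 Nm


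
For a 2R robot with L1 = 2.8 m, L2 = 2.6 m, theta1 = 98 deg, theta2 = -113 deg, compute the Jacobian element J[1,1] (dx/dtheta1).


J[1,1] = -L1*sin(t1) - L2*sin(t1+t2)
= -2.8*sin(98) - 2.6*sin(-15)
= -2.0998


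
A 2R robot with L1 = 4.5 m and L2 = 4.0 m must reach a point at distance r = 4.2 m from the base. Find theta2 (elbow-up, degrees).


cos(theta2) = (r^2 - L1^2 - L2^2) / (2*L1*L2)
cos(theta2) = (17.64 - 20.25 - 16.0) / 36.0
cos(theta2) = -0.516944
theta2 = 121.1275 degrees


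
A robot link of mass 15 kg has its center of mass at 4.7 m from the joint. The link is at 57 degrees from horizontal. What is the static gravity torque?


tau = m*g*L*cos(angle)
= 15 * 9.81 * 4.7 * cos(57 deg)
= 15 * 9.81 * 4.7 * 0.5446
= 376.6751 Nm


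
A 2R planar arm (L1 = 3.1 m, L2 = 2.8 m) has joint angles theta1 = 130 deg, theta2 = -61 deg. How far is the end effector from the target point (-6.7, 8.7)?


End effector via forward kinematics:
x = L1*cos(t1) + L2*cos(t1+t2) = -0.9892
y = L1*sin(t1) + L2*sin(t1+t2) = 4.9888
Distance to target:
d = sqrt((-6.7 - -0.9892)^2 + (8.7 - 4.9888)^2)
= sqrt(32.6131 + 13.7733)
= 6.8108 m


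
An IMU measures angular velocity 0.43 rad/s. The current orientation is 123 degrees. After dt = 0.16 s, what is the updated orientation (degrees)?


delta_theta = w * dt = 0.43 * 0.16 = 0.0688 rad
= 3.9419 deg
theta_new = 123 + 3.9419 = 126.9419 deg


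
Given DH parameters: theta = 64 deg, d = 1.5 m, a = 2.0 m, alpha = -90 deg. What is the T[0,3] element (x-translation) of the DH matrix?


T[0,3] = a * cos(theta)
= 2.0 * cos(64 deg)
= 2.0 * 0.4384
= 0.8767


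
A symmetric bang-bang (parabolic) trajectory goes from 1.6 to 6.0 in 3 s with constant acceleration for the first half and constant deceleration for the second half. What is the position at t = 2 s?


Symmetric rest-to-rest: each phase covers (pf-p0)/2 in time T/2. 0.5*a*(T/2)^2 = (pf-p0)/2 => a = 4*(pf-p0)/T^2
a = 4*(6.0-1.6)/3^2 = 1.9556
t = 2 is in the deceleration phase (t > T/2).
p = pf - 0.5*a*(T-t)^2 = 6.0 - 0.5*1.9556*1^2
= 5.0222


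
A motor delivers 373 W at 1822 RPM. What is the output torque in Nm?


omega = 1822 * 2*pi/60 = 190.7994 rad/s
tau = P / omega = 373 / 190.7994
= 1.9549 Nm


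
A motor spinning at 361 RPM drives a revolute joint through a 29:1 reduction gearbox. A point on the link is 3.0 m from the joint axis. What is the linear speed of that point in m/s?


omega_motor = 361 * 2*pi/60 = 37.8038 rad/s
omega_joint = omega_motor / 29 = 1.3036 rad/s
v = omega_joint * r = 1.3036 * 3.0
= 3.9107 m/s


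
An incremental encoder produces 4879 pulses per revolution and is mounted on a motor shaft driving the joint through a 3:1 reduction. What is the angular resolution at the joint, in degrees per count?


counts per rev = 4879
effective counts at joint = 4879 * 3 = 14637
resolution = 360 / 14637
= 0.0246 deg/count


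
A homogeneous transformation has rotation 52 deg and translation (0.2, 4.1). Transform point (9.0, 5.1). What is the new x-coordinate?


x' = cos(theta)*px - sin(theta)*py + tx
= 0.6157*9.0 - 0.788*5.1 + 0.2
= 1.7221


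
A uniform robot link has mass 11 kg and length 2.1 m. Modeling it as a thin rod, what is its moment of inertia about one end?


I = (1/3) * m * L^2
= (1/3) * 11 * 2.1^2
= 0.333333 * 11 * 4.41
= 16.17 kg*m^2


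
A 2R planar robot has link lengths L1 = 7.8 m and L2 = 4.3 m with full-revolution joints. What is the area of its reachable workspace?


r_max = L1 + L2 = 12.1 m
r_min = |L1 - L2| = 3.5 m
Area = pi*(r_max^2 - r_min^2)
= pi*(146.41 - 12.25)
= pi * 134.16
= 421.4761 m^2


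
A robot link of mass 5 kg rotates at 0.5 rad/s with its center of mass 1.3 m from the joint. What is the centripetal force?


F = m * omega^2 * r
= 5 * 0.5^2 * 1.3
= 5 * 0.25 * 1.3
= 1.625 N


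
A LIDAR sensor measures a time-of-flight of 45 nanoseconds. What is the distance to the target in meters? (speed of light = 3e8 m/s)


tof = 45 ns = 4.5e-08 s
dist = c * tof / 2
= 3e8 * 4.5e-08 / 2
= 6.75 m


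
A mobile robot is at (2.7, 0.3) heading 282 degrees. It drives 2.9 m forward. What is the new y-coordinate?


y_new = y0 + d*sin(theta)
= 0.3 + 2.9*sin(282)
= 0.3 + -2.8366
= -2.5366


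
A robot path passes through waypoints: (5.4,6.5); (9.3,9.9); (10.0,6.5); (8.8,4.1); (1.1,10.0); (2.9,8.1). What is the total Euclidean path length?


Segment lengths:
  seg1 = sqrt((3.9)^2 + (3.4)^2) = 5.174
  seg2 = sqrt((0.7)^2 + (-3.4)^2) = 3.4713
  seg3 = sqrt((-1.2)^2 + (-2.4)^2) = 2.6833
  seg4 = sqrt((-7.7)^2 + (5.9)^2) = 9.7005
  seg5 = sqrt((1.8)^2 + (-1.9)^2) = 2.6173
Total = 23.6463


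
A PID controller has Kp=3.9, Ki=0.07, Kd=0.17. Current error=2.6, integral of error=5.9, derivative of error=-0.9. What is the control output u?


u = Kp*e + Ki*int(e) + Kd*de/dt
= 3.9*2.6 + 0.07*5.9 + 0.17*(-0.9)
= 10.14 + 0.413 + -0.153
= 10.4


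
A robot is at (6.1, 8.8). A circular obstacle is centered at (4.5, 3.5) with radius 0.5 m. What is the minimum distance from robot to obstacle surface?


center_dist = sqrt((6.1-4.5)^2 + (8.8-3.5)^2)
= sqrt(2.56 + 28.09)
= 5.5362
min_dist = center_dist - radius = 5.5362 - 0.5 = 5.0362 m


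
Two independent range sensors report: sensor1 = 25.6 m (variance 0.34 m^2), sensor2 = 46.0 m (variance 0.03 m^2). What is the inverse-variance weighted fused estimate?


w1 = (1/var1) / (1/var1 + 1/var2)
   = 2.9412 / (2.9412 + 33.3333) = 0.0811
w2 = 1 - w1 = 0.9189
fused = w1*s1 + w2*s2 = 2.0757 + 42.2703
= 44.3459 m


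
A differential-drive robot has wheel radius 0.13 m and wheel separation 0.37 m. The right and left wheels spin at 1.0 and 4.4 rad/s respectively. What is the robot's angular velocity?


vR = r*wR = 0.13*1.0 = 0.13 m/s
vL = r*wL = 0.13*4.4 = 0.572 m/s
v = (vR+vL)/2 = 0.351 m/s
omega = (vR-vL)/L = -1.1946 rad/s
angular velocity = -1.1946 rad/s


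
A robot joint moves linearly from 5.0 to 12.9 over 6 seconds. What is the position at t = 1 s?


s = t/T = 1/6 = 0.1667
p(t) = p0 + (pf-p0)*s
= 5.0 + (12.9 - 5.0) * 0.1667
= 6.3167


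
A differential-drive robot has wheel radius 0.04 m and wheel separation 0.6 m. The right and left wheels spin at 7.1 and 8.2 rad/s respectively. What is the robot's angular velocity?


vR = r*wR = 0.04*7.1 = 0.284 m/s
vL = r*wL = 0.04*8.2 = 0.328 m/s
v = (vR+vL)/2 = 0.306 m/s
omega = (vR-vL)/L = -0.0733 rad/s
angular velocity = -0.0733 rad/s


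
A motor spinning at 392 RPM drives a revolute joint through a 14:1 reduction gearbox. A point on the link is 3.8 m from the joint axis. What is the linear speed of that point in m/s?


omega_motor = 392 * 2*pi/60 = 41.0501 rad/s
omega_joint = omega_motor / 14 = 2.9322 rad/s
v = omega_joint * r = 2.9322 * 3.8
= 11.1422 m/s


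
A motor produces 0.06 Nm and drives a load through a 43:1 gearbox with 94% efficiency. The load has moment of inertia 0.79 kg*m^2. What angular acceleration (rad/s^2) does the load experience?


tau_out = tau_motor * N * eta
= 0.06 * 43 * 0.94 = 2.4252 Nm
alpha = tau_out / I = 2.4252 / 0.79
= 3.0699 rad/s^2


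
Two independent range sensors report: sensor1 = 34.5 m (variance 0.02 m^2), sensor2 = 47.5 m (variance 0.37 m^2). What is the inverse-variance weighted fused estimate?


w1 = (1/var1) / (1/var1 + 1/var2)
   = 50.0 / (50.0 + 2.7027) = 0.9487
w2 = 1 - w1 = 0.0513
fused = w1*s1 + w2*s2 = 32.7308 + 2.4359
= 35.1667 m


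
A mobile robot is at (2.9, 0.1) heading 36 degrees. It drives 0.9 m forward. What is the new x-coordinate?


x_new = x0 + d*cos(theta)
= 2.9 + 0.9*cos(36)
= 2.9 + 0.7281
= 3.6281


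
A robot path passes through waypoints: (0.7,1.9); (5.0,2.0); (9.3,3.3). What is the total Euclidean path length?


Segment lengths:
  seg1 = sqrt((4.3)^2 + (0.1)^2) = 4.3012
  seg2 = sqrt((4.3)^2 + (1.3)^2) = 4.4922
Total = 8.7934


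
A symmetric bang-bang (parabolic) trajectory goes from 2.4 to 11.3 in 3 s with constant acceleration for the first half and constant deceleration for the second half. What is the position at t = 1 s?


Symmetric rest-to-rest: each phase covers (pf-p0)/2 in time T/2. 0.5*a*(T/2)^2 = (pf-p0)/2 => a = 4*(pf-p0)/T^2
a = 4*(11.3-2.4)/3^2 = 3.9556
t = 1 is in the acceleration phase (t <= T/2).
p = p0 + 0.5*a*t^2 = 2.4 + 0.5*3.9556*1^2
= 4.3778


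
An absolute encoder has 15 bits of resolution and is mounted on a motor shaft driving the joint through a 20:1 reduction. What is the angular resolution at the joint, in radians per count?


counts = 2^15 = 32768
effective counts at joint = 32768 * 20 = 655360
resolution = 2*pi / 655360
= 9.5874e-06 rad/count


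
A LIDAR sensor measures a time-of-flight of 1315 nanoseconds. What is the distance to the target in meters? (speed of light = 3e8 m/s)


tof = 1315 ns = 1.315e-06 s
dist = c * tof / 2
= 3e8 * 1.315e-06 / 2
= 197.25 m


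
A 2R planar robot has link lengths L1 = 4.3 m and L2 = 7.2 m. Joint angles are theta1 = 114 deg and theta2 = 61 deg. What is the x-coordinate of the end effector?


Convert angles to radians: theta1 = 1.9897, theta2 = 1.0647
x = L1*cos(theta1) + L2*cos(theta1+theta2)
x = -1.749 + -7.1726
x = -8.9216


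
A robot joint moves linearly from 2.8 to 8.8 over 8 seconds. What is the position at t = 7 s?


s = t/T = 7/8 = 0.875
p(t) = p0 + (pf-p0)*s
= 2.8 + (8.8 - 2.8) * 0.875
= 8.05


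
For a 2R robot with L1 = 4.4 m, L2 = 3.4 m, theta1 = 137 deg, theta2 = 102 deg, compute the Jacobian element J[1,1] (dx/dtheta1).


J[1,1] = -L1*sin(t1) - L2*sin(t1+t2)
= -4.4*sin(137) - 3.4*sin(239)
= -0.0864


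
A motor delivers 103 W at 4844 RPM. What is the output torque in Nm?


omega = 4844 * 2*pi/60 = 507.2625 rad/s
tau = P / omega = 103 / 507.2625
= 0.2031 Nm


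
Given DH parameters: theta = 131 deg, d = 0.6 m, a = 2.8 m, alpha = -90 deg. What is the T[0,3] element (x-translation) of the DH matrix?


T[0,3] = a * cos(theta)
= 2.8 * cos(131 deg)
= 2.8 * -0.6561
= -1.837


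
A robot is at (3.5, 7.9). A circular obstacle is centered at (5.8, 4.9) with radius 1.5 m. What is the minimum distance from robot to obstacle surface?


center_dist = sqrt((3.5-5.8)^2 + (7.9-4.9)^2)
= sqrt(5.29 + 9.0)
= 3.7802
min_dist = center_dist - radius = 3.7802 - 1.5 = 2.2802 m


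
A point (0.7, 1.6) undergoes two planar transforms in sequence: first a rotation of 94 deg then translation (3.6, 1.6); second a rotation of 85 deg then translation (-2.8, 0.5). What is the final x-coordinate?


After transform 1:
x1 = cos(94)*0.7 - sin(94)*1.6 + 3.6 = 1.9551
y1 = sin(94)*0.7 + cos(94)*1.6 + 1.6 = 2.1867
After transform 2:
x2 = cos(85)*1.9551 - sin(85)*2.1867 + -2.8
= -4.808


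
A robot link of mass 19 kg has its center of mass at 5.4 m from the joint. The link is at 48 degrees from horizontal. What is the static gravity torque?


tau = m*g*L*cos(angle)
= 19 * 9.81 * 5.4 * cos(48 deg)
= 19 * 9.81 * 5.4 * 0.6691
= 673.484 Nm


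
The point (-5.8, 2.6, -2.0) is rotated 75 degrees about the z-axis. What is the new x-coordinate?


Rotation about z-axis: x' = x*cos(theta) - y*sin(theta)
= -5.8 * 0.2588 - 2.6 * 0.9659
= -4.0126


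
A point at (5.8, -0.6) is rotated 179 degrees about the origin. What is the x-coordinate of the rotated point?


x' = x*cos(theta) - y*sin(theta)
cos(179 deg) = -0.9998, sin(179 deg) = 0.0175
x' = 5.8 * -0.9998 - -0.6 * 0.0175
= -5.7991 - -0.0105
= -5.7886


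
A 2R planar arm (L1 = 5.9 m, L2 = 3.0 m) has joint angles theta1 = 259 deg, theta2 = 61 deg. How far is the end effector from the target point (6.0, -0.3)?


End effector via forward kinematics:
x = L1*cos(t1) + L2*cos(t1+t2) = 1.1724
y = L1*sin(t1) + L2*sin(t1+t2) = -7.72
Distance to target:
d = sqrt((6.0 - 1.1724)^2 + (-0.3 - -7.72)^2)
= sqrt(23.3061 + 55.0559)
= 8.8522 m


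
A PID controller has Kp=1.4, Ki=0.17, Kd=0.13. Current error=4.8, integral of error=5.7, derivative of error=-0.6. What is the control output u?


u = Kp*e + Ki*int(e) + Kd*de/dt
= 1.4*4.8 + 0.17*5.7 + 0.13*(-0.6)
= 6.72 + 0.969 + -0.078
= 7.611


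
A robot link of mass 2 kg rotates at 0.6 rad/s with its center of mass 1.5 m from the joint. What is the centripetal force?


F = m * omega^2 * r
= 2 * 0.6^2 * 1.5
= 2 * 0.36 * 1.5
= 1.08 N


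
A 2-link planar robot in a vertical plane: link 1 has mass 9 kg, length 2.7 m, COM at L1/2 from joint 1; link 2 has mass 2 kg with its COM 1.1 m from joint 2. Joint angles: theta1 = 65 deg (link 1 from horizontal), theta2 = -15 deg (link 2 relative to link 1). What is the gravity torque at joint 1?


Horizontal distance from joint 1 to link-1 COM:
  x_c1 = (L1/2)*cos(t1) = 1.35 * 0.4226 = 0.5705 m
Horizontal distance from joint 1 to link-2 COM:
  x_c2 = L1*cos(t1) + Lc2*cos(t1+t2)
       = 2.7*0.4226 + 1.1*0.6428 = 1.8481 m
tau1 = m1*g*x_c1 + m2*g*x_c2
     = 9*9.81*0.5705 + 2*9.81*1.8481
     = 50.3725 + 36.2604
     = 86.6329 Nm


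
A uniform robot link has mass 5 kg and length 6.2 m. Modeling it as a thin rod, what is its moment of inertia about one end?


I = (1/3) * m * L^2
= (1/3) * 5 * 6.2^2
= 0.333333 * 5 * 38.44
= 64.0667 kg*m^2


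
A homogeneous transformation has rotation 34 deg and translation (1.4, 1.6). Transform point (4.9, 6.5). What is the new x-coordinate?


x' = cos(theta)*px - sin(theta)*py + tx
= 0.829*4.9 - 0.5592*6.5 + 1.4
= 1.8275


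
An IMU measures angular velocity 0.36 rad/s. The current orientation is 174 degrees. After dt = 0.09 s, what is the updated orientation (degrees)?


delta_theta = w * dt = 0.36 * 0.09 = 0.0324 rad
= 1.8564 deg
theta_new = 174 + 1.8564 = 175.8564 deg


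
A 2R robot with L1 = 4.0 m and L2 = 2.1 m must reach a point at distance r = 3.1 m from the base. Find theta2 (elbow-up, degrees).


cos(theta2) = (r^2 - L1^2 - L2^2) / (2*L1*L2)
cos(theta2) = (9.61 - 16.0 - 4.41) / 16.8
cos(theta2) = -0.642857
theta2 = 130.0052 degrees


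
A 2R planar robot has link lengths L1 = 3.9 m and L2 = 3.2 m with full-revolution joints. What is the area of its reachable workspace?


r_max = L1 + L2 = 7.1 m
r_min = |L1 - L2| = 0.7 m
Area = pi*(r_max^2 - r_min^2)
= pi*(50.41 - 0.49)
= pi * 49.92
= 156.8283 m^2


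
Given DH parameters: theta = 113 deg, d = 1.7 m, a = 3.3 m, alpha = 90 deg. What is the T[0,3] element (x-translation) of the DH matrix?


T[0,3] = a * cos(theta)
= 3.3 * cos(113 deg)
= 3.3 * -0.3907
= -1.2894


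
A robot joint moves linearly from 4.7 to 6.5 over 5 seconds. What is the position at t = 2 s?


s = t/T = 2/5 = 0.4
p(t) = p0 + (pf-p0)*s
= 4.7 + (6.5 - 4.7) * 0.4
= 5.42


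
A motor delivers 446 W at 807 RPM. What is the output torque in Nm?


omega = 807 * 2*pi/60 = 84.5088 rad/s
tau = P / omega = 446 / 84.5088
= 5.2776 Nm


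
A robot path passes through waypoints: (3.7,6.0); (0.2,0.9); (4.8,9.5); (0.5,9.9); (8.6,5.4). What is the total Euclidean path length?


Segment lengths:
  seg1 = sqrt((-3.5)^2 + (-5.1)^2) = 6.1855
  seg2 = sqrt((4.6)^2 + (8.6)^2) = 9.7529
  seg3 = sqrt((-4.3)^2 + (0.4)^2) = 4.3186
  seg4 = sqrt((8.1)^2 + (-4.5)^2) = 9.2661
Total = 29.523


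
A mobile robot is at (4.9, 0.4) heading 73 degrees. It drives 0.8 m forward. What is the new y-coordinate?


y_new = y0 + d*sin(theta)
= 0.4 + 0.8*sin(73)
= 0.4 + 0.765
= 1.165


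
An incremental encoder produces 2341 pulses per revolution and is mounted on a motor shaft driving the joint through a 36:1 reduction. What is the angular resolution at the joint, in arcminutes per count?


counts per rev = 2341
effective counts at joint = 2341 * 36 = 84276
resolution = 360*60 / 84276
= 0.2563 arcmin/count


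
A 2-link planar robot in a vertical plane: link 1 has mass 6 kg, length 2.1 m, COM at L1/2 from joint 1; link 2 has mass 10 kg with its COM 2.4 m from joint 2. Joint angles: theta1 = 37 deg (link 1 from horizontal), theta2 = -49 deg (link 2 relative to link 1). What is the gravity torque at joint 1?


Horizontal distance from joint 1 to link-1 COM:
  x_c1 = (L1/2)*cos(t1) = 1.05 * 0.7986 = 0.8386 m
Horizontal distance from joint 1 to link-2 COM:
  x_c2 = L1*cos(t1) + Lc2*cos(t1+t2)
       = 2.1*0.7986 + 2.4*0.9781 = 4.0247 m
tau1 = m1*g*x_c1 + m2*g*x_c2
     = 6*9.81*0.8386 + 10*9.81*4.0247
     = 49.3581 + 394.822
     = 444.18 Nm


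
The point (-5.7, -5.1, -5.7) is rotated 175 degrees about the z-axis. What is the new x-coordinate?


Rotation about z-axis: x' = x*cos(theta) - y*sin(theta)
= -5.7 * -0.9962 - -5.1 * 0.0872
= 6.1228


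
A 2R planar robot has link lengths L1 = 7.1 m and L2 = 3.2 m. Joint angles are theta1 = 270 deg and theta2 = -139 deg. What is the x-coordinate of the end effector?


Convert angles to radians: theta1 = 4.7124, theta2 = -2.426
x = L1*cos(theta1) + L2*cos(theta1+theta2)
x = -0.0 + -2.0994
x = -2.0994
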